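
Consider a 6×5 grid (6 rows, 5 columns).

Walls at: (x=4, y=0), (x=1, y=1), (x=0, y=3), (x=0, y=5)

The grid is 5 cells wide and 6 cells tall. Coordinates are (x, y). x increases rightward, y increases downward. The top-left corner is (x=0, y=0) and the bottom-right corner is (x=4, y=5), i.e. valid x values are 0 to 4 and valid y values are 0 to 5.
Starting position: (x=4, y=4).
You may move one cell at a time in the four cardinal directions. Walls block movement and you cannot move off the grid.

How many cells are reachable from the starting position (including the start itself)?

Answer: Reachable cells: 26

Derivation:
BFS flood-fill from (x=4, y=4):
  Distance 0: (x=4, y=4)
  Distance 1: (x=4, y=3), (x=3, y=4), (x=4, y=5)
  Distance 2: (x=4, y=2), (x=3, y=3), (x=2, y=4), (x=3, y=5)
  Distance 3: (x=4, y=1), (x=3, y=2), (x=2, y=3), (x=1, y=4), (x=2, y=5)
  Distance 4: (x=3, y=1), (x=2, y=2), (x=1, y=3), (x=0, y=4), (x=1, y=5)
  Distance 5: (x=3, y=0), (x=2, y=1), (x=1, y=2)
  Distance 6: (x=2, y=0), (x=0, y=2)
  Distance 7: (x=1, y=0), (x=0, y=1)
  Distance 8: (x=0, y=0)
Total reachable: 26 (grid has 26 open cells total)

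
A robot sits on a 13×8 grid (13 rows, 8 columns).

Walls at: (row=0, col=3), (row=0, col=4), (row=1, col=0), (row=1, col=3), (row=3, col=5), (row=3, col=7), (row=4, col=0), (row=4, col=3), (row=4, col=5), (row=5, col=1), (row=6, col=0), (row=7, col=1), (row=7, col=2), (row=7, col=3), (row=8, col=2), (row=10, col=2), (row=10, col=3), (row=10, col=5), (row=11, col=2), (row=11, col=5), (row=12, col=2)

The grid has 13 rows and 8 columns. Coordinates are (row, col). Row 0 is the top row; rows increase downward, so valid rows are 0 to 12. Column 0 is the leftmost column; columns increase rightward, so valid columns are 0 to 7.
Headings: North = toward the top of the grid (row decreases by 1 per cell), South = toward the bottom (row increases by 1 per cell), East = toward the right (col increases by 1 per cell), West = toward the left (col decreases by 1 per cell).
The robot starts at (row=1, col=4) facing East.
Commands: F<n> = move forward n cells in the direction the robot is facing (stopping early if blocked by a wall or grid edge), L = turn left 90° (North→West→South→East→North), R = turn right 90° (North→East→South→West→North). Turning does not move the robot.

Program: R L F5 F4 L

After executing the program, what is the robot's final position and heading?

Answer: Final position: (row=1, col=7), facing North

Derivation:
Start: (row=1, col=4), facing East
  R: turn right, now facing South
  L: turn left, now facing East
  F5: move forward 3/5 (blocked), now at (row=1, col=7)
  F4: move forward 0/4 (blocked), now at (row=1, col=7)
  L: turn left, now facing North
Final: (row=1, col=7), facing North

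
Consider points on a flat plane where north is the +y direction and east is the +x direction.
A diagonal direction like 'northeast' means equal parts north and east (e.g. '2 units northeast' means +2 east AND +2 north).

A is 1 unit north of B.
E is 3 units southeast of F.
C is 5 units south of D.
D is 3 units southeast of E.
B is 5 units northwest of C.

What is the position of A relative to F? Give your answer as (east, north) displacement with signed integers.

Place F at the origin (east=0, north=0).
  E is 3 units southeast of F: delta (east=+3, north=-3); E at (east=3, north=-3).
  D is 3 units southeast of E: delta (east=+3, north=-3); D at (east=6, north=-6).
  C is 5 units south of D: delta (east=+0, north=-5); C at (east=6, north=-11).
  B is 5 units northwest of C: delta (east=-5, north=+5); B at (east=1, north=-6).
  A is 1 unit north of B: delta (east=+0, north=+1); A at (east=1, north=-5).
Therefore A relative to F: (east=1, north=-5).

Answer: A is at (east=1, north=-5) relative to F.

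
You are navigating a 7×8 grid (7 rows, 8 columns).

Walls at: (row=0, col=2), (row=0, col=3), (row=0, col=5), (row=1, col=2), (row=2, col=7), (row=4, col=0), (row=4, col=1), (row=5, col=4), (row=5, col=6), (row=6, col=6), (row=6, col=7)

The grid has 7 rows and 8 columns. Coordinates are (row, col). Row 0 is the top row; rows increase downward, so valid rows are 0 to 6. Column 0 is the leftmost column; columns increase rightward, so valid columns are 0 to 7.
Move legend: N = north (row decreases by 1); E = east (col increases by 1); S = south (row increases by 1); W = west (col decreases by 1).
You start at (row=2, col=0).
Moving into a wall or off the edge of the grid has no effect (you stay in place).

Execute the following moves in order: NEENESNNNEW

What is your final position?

Answer: Final position: (row=0, col=0)

Derivation:
Start: (row=2, col=0)
  N (north): (row=2, col=0) -> (row=1, col=0)
  E (east): (row=1, col=0) -> (row=1, col=1)
  E (east): blocked, stay at (row=1, col=1)
  N (north): (row=1, col=1) -> (row=0, col=1)
  E (east): blocked, stay at (row=0, col=1)
  S (south): (row=0, col=1) -> (row=1, col=1)
  N (north): (row=1, col=1) -> (row=0, col=1)
  N (north): blocked, stay at (row=0, col=1)
  N (north): blocked, stay at (row=0, col=1)
  E (east): blocked, stay at (row=0, col=1)
  W (west): (row=0, col=1) -> (row=0, col=0)
Final: (row=0, col=0)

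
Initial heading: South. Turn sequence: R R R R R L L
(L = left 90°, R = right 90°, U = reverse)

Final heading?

Answer: Final heading: East

Derivation:
Start: South
  R (right (90° clockwise)) -> West
  R (right (90° clockwise)) -> North
  R (right (90° clockwise)) -> East
  R (right (90° clockwise)) -> South
  R (right (90° clockwise)) -> West
  L (left (90° counter-clockwise)) -> South
  L (left (90° counter-clockwise)) -> East
Final: East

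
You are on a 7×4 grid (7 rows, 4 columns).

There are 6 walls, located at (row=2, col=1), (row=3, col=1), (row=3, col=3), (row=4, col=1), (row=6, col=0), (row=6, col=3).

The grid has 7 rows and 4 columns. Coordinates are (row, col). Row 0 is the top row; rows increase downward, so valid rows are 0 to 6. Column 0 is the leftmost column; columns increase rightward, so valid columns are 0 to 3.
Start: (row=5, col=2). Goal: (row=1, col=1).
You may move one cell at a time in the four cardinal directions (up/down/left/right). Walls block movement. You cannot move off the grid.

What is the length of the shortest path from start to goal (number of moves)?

Answer: Shortest path length: 5

Derivation:
BFS from (row=5, col=2) until reaching (row=1, col=1):
  Distance 0: (row=5, col=2)
  Distance 1: (row=4, col=2), (row=5, col=1), (row=5, col=3), (row=6, col=2)
  Distance 2: (row=3, col=2), (row=4, col=3), (row=5, col=0), (row=6, col=1)
  Distance 3: (row=2, col=2), (row=4, col=0)
  Distance 4: (row=1, col=2), (row=2, col=3), (row=3, col=0)
  Distance 5: (row=0, col=2), (row=1, col=1), (row=1, col=3), (row=2, col=0)  <- goal reached here
One shortest path (5 moves): (row=5, col=2) -> (row=4, col=2) -> (row=3, col=2) -> (row=2, col=2) -> (row=1, col=2) -> (row=1, col=1)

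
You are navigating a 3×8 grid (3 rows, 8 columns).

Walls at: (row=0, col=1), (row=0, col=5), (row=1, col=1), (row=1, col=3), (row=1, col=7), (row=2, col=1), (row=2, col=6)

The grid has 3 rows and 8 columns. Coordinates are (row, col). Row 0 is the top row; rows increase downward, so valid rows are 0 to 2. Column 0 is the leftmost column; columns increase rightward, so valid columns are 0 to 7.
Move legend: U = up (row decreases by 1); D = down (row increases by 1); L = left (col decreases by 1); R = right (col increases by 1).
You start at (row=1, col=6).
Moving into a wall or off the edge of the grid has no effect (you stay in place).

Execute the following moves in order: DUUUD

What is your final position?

Start: (row=1, col=6)
  D (down): blocked, stay at (row=1, col=6)
  U (up): (row=1, col=6) -> (row=0, col=6)
  U (up): blocked, stay at (row=0, col=6)
  U (up): blocked, stay at (row=0, col=6)
  D (down): (row=0, col=6) -> (row=1, col=6)
Final: (row=1, col=6)

Answer: Final position: (row=1, col=6)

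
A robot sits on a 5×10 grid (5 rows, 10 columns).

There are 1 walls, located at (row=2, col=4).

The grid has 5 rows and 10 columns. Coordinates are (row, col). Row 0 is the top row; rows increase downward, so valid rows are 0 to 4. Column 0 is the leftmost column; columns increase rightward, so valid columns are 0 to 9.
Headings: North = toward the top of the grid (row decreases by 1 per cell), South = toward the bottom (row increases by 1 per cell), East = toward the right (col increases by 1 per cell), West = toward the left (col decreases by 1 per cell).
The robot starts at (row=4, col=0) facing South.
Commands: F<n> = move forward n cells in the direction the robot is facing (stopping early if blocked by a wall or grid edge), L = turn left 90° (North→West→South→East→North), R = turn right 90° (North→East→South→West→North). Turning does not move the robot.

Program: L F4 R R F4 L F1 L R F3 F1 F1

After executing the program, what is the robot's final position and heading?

Answer: Final position: (row=4, col=0), facing South

Derivation:
Start: (row=4, col=0), facing South
  L: turn left, now facing East
  F4: move forward 4, now at (row=4, col=4)
  R: turn right, now facing South
  R: turn right, now facing West
  F4: move forward 4, now at (row=4, col=0)
  L: turn left, now facing South
  F1: move forward 0/1 (blocked), now at (row=4, col=0)
  L: turn left, now facing East
  R: turn right, now facing South
  F3: move forward 0/3 (blocked), now at (row=4, col=0)
  F1: move forward 0/1 (blocked), now at (row=4, col=0)
  F1: move forward 0/1 (blocked), now at (row=4, col=0)
Final: (row=4, col=0), facing South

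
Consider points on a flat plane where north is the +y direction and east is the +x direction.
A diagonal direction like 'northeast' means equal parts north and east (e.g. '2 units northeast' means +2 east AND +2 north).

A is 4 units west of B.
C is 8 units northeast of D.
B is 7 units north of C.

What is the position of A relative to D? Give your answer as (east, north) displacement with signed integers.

Answer: A is at (east=4, north=15) relative to D.

Derivation:
Place D at the origin (east=0, north=0).
  C is 8 units northeast of D: delta (east=+8, north=+8); C at (east=8, north=8).
  B is 7 units north of C: delta (east=+0, north=+7); B at (east=8, north=15).
  A is 4 units west of B: delta (east=-4, north=+0); A at (east=4, north=15).
Therefore A relative to D: (east=4, north=15).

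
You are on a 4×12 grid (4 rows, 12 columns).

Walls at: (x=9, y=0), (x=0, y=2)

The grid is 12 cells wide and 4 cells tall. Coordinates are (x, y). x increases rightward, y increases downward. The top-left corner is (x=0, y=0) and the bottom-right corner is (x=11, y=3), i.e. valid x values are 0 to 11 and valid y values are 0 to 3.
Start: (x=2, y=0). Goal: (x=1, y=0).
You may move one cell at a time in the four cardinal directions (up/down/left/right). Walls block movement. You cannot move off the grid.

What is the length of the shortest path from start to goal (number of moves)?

Answer: Shortest path length: 1

Derivation:
BFS from (x=2, y=0) until reaching (x=1, y=0):
  Distance 0: (x=2, y=0)
  Distance 1: (x=1, y=0), (x=3, y=0), (x=2, y=1)  <- goal reached here
One shortest path (1 moves): (x=2, y=0) -> (x=1, y=0)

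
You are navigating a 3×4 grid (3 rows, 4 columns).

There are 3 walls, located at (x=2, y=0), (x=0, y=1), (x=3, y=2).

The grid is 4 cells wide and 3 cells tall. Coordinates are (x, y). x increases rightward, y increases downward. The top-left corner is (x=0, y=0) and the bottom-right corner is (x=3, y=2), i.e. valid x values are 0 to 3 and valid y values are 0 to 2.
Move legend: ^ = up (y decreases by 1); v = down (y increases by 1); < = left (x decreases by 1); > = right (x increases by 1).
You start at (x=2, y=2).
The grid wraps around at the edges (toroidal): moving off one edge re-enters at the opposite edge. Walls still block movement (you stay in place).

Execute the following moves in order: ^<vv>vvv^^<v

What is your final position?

Answer: Final position: (x=1, y=2)

Derivation:
Start: (x=2, y=2)
  ^ (up): (x=2, y=2) -> (x=2, y=1)
  < (left): (x=2, y=1) -> (x=1, y=1)
  v (down): (x=1, y=1) -> (x=1, y=2)
  v (down): (x=1, y=2) -> (x=1, y=0)
  > (right): blocked, stay at (x=1, y=0)
  v (down): (x=1, y=0) -> (x=1, y=1)
  v (down): (x=1, y=1) -> (x=1, y=2)
  v (down): (x=1, y=2) -> (x=1, y=0)
  ^ (up): (x=1, y=0) -> (x=1, y=2)
  ^ (up): (x=1, y=2) -> (x=1, y=1)
  < (left): blocked, stay at (x=1, y=1)
  v (down): (x=1, y=1) -> (x=1, y=2)
Final: (x=1, y=2)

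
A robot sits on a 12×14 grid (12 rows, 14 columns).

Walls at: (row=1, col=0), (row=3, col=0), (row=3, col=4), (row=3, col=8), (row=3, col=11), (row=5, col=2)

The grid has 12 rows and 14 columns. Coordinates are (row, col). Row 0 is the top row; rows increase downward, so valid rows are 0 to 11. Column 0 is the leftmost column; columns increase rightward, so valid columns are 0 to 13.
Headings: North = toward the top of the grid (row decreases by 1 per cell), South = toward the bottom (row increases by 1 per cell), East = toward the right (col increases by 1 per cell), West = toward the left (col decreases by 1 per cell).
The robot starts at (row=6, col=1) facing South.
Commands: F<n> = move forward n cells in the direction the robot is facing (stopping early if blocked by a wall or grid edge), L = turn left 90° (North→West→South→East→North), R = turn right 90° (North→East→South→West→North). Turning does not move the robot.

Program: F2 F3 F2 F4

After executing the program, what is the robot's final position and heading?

Answer: Final position: (row=11, col=1), facing South

Derivation:
Start: (row=6, col=1), facing South
  F2: move forward 2, now at (row=8, col=1)
  F3: move forward 3, now at (row=11, col=1)
  F2: move forward 0/2 (blocked), now at (row=11, col=1)
  F4: move forward 0/4 (blocked), now at (row=11, col=1)
Final: (row=11, col=1), facing South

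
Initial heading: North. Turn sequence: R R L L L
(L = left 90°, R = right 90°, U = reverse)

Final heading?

Start: North
  R (right (90° clockwise)) -> East
  R (right (90° clockwise)) -> South
  L (left (90° counter-clockwise)) -> East
  L (left (90° counter-clockwise)) -> North
  L (left (90° counter-clockwise)) -> West
Final: West

Answer: Final heading: West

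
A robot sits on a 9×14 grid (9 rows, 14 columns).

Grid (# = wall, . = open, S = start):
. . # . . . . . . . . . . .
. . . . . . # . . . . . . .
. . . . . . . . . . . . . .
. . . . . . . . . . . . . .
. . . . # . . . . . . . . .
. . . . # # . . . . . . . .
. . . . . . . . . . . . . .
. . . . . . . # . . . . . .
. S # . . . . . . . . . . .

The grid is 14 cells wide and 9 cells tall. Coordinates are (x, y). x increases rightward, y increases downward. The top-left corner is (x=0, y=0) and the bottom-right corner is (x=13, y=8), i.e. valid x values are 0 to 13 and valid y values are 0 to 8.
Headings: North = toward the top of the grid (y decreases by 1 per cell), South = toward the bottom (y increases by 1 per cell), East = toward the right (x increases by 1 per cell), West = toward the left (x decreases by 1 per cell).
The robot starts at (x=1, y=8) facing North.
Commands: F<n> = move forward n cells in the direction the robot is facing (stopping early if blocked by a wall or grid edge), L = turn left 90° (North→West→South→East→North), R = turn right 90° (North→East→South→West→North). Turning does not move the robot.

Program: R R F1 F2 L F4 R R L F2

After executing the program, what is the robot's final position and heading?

Answer: Final position: (x=1, y=8), facing South

Derivation:
Start: (x=1, y=8), facing North
  R: turn right, now facing East
  R: turn right, now facing South
  F1: move forward 0/1 (blocked), now at (x=1, y=8)
  F2: move forward 0/2 (blocked), now at (x=1, y=8)
  L: turn left, now facing East
  F4: move forward 0/4 (blocked), now at (x=1, y=8)
  R: turn right, now facing South
  R: turn right, now facing West
  L: turn left, now facing South
  F2: move forward 0/2 (blocked), now at (x=1, y=8)
Final: (x=1, y=8), facing South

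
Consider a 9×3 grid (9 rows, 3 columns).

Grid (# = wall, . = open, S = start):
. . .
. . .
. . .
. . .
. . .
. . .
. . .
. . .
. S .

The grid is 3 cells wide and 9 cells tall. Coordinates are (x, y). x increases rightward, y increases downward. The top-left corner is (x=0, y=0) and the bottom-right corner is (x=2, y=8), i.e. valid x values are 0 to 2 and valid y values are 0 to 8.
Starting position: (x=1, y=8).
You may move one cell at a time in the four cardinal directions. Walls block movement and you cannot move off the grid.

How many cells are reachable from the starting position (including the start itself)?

Answer: Reachable cells: 27

Derivation:
BFS flood-fill from (x=1, y=8):
  Distance 0: (x=1, y=8)
  Distance 1: (x=1, y=7), (x=0, y=8), (x=2, y=8)
  Distance 2: (x=1, y=6), (x=0, y=7), (x=2, y=7)
  Distance 3: (x=1, y=5), (x=0, y=6), (x=2, y=6)
  Distance 4: (x=1, y=4), (x=0, y=5), (x=2, y=5)
  Distance 5: (x=1, y=3), (x=0, y=4), (x=2, y=4)
  Distance 6: (x=1, y=2), (x=0, y=3), (x=2, y=3)
  Distance 7: (x=1, y=1), (x=0, y=2), (x=2, y=2)
  Distance 8: (x=1, y=0), (x=0, y=1), (x=2, y=1)
  Distance 9: (x=0, y=0), (x=2, y=0)
Total reachable: 27 (grid has 27 open cells total)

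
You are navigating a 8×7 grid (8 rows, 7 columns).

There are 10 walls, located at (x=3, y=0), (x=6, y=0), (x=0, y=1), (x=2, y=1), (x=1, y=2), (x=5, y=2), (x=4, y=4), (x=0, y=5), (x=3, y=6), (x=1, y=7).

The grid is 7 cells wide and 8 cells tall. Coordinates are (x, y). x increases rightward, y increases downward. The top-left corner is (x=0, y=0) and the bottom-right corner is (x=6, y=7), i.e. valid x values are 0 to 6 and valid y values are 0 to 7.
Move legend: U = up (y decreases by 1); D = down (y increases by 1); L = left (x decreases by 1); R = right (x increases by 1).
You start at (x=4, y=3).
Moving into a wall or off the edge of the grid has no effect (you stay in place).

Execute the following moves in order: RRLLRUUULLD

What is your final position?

Start: (x=4, y=3)
  R (right): (x=4, y=3) -> (x=5, y=3)
  R (right): (x=5, y=3) -> (x=6, y=3)
  L (left): (x=6, y=3) -> (x=5, y=3)
  L (left): (x=5, y=3) -> (x=4, y=3)
  R (right): (x=4, y=3) -> (x=5, y=3)
  [×3]U (up): blocked, stay at (x=5, y=3)
  L (left): (x=5, y=3) -> (x=4, y=3)
  L (left): (x=4, y=3) -> (x=3, y=3)
  D (down): (x=3, y=3) -> (x=3, y=4)
Final: (x=3, y=4)

Answer: Final position: (x=3, y=4)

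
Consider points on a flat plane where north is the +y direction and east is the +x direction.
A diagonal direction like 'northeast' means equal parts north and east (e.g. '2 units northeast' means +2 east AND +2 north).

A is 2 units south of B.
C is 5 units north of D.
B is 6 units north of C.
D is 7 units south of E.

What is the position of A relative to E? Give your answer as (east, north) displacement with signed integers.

Answer: A is at (east=0, north=2) relative to E.

Derivation:
Place E at the origin (east=0, north=0).
  D is 7 units south of E: delta (east=+0, north=-7); D at (east=0, north=-7).
  C is 5 units north of D: delta (east=+0, north=+5); C at (east=0, north=-2).
  B is 6 units north of C: delta (east=+0, north=+6); B at (east=0, north=4).
  A is 2 units south of B: delta (east=+0, north=-2); A at (east=0, north=2).
Therefore A relative to E: (east=0, north=2).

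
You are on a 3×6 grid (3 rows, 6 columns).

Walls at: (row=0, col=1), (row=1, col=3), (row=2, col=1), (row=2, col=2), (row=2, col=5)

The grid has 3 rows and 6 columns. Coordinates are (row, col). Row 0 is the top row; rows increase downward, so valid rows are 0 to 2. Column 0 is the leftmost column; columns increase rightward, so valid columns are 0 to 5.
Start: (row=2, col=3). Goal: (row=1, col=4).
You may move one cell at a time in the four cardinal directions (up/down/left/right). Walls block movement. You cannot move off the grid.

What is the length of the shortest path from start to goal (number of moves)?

BFS from (row=2, col=3) until reaching (row=1, col=4):
  Distance 0: (row=2, col=3)
  Distance 1: (row=2, col=4)
  Distance 2: (row=1, col=4)  <- goal reached here
One shortest path (2 moves): (row=2, col=3) -> (row=2, col=4) -> (row=1, col=4)

Answer: Shortest path length: 2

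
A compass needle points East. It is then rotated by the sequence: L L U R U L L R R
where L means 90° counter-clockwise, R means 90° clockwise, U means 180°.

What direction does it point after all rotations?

Start: East
  L (left (90° counter-clockwise)) -> North
  L (left (90° counter-clockwise)) -> West
  U (U-turn (180°)) -> East
  R (right (90° clockwise)) -> South
  U (U-turn (180°)) -> North
  L (left (90° counter-clockwise)) -> West
  L (left (90° counter-clockwise)) -> South
  R (right (90° clockwise)) -> West
  R (right (90° clockwise)) -> North
Final: North

Answer: Final heading: North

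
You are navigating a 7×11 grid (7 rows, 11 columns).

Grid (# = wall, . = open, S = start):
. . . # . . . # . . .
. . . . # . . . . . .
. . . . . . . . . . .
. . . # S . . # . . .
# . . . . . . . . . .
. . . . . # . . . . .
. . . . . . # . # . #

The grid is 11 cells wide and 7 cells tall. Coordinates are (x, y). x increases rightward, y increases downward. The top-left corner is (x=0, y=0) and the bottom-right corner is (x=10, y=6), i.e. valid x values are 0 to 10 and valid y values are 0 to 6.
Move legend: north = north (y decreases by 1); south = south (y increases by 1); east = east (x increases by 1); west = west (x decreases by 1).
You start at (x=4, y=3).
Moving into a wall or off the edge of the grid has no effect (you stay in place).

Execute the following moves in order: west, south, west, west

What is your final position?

Answer: Final position: (x=2, y=4)

Derivation:
Start: (x=4, y=3)
  west (west): blocked, stay at (x=4, y=3)
  south (south): (x=4, y=3) -> (x=4, y=4)
  west (west): (x=4, y=4) -> (x=3, y=4)
  west (west): (x=3, y=4) -> (x=2, y=4)
Final: (x=2, y=4)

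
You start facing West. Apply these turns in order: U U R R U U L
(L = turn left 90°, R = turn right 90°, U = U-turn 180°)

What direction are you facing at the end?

Start: West
  U (U-turn (180°)) -> East
  U (U-turn (180°)) -> West
  R (right (90° clockwise)) -> North
  R (right (90° clockwise)) -> East
  U (U-turn (180°)) -> West
  U (U-turn (180°)) -> East
  L (left (90° counter-clockwise)) -> North
Final: North

Answer: Final heading: North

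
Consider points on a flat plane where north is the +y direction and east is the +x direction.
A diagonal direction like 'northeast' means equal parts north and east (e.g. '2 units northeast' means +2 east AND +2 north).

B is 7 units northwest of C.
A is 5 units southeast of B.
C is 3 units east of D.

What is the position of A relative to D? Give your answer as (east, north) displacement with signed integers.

Answer: A is at (east=1, north=2) relative to D.

Derivation:
Place D at the origin (east=0, north=0).
  C is 3 units east of D: delta (east=+3, north=+0); C at (east=3, north=0).
  B is 7 units northwest of C: delta (east=-7, north=+7); B at (east=-4, north=7).
  A is 5 units southeast of B: delta (east=+5, north=-5); A at (east=1, north=2).
Therefore A relative to D: (east=1, north=2).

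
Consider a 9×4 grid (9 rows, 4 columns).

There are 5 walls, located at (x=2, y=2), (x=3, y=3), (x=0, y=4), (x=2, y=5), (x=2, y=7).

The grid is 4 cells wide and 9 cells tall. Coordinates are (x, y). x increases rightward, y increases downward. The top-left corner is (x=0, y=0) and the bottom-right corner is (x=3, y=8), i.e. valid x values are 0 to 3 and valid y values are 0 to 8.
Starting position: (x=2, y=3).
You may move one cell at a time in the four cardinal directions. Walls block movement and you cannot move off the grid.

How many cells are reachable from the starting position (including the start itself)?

BFS flood-fill from (x=2, y=3):
  Distance 0: (x=2, y=3)
  Distance 1: (x=1, y=3), (x=2, y=4)
  Distance 2: (x=1, y=2), (x=0, y=3), (x=1, y=4), (x=3, y=4)
  Distance 3: (x=1, y=1), (x=0, y=2), (x=1, y=5), (x=3, y=5)
  Distance 4: (x=1, y=0), (x=0, y=1), (x=2, y=1), (x=0, y=5), (x=1, y=6), (x=3, y=6)
  Distance 5: (x=0, y=0), (x=2, y=0), (x=3, y=1), (x=0, y=6), (x=2, y=6), (x=1, y=7), (x=3, y=7)
  Distance 6: (x=3, y=0), (x=3, y=2), (x=0, y=7), (x=1, y=8), (x=3, y=8)
  Distance 7: (x=0, y=8), (x=2, y=8)
Total reachable: 31 (grid has 31 open cells total)

Answer: Reachable cells: 31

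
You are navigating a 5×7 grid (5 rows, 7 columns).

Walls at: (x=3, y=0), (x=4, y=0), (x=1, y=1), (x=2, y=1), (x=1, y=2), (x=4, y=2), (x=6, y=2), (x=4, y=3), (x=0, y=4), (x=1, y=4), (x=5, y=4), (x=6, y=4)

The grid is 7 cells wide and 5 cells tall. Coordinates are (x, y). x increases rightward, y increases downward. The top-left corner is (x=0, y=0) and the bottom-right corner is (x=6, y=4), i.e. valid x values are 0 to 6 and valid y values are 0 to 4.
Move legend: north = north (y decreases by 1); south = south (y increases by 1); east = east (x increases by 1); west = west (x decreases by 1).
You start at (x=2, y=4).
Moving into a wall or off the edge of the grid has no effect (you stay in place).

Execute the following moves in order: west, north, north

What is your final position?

Start: (x=2, y=4)
  west (west): blocked, stay at (x=2, y=4)
  north (north): (x=2, y=4) -> (x=2, y=3)
  north (north): (x=2, y=3) -> (x=2, y=2)
Final: (x=2, y=2)

Answer: Final position: (x=2, y=2)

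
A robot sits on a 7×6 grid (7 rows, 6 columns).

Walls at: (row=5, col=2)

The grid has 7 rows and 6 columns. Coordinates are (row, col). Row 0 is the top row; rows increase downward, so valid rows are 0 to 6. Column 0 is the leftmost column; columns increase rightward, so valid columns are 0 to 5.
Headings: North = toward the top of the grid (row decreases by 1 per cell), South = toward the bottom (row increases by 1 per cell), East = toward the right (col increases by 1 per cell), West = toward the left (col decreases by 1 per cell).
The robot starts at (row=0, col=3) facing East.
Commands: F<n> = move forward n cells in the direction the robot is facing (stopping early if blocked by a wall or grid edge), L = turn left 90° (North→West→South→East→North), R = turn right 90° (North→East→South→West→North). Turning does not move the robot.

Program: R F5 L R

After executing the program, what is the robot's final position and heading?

Answer: Final position: (row=5, col=3), facing South

Derivation:
Start: (row=0, col=3), facing East
  R: turn right, now facing South
  F5: move forward 5, now at (row=5, col=3)
  L: turn left, now facing East
  R: turn right, now facing South
Final: (row=5, col=3), facing South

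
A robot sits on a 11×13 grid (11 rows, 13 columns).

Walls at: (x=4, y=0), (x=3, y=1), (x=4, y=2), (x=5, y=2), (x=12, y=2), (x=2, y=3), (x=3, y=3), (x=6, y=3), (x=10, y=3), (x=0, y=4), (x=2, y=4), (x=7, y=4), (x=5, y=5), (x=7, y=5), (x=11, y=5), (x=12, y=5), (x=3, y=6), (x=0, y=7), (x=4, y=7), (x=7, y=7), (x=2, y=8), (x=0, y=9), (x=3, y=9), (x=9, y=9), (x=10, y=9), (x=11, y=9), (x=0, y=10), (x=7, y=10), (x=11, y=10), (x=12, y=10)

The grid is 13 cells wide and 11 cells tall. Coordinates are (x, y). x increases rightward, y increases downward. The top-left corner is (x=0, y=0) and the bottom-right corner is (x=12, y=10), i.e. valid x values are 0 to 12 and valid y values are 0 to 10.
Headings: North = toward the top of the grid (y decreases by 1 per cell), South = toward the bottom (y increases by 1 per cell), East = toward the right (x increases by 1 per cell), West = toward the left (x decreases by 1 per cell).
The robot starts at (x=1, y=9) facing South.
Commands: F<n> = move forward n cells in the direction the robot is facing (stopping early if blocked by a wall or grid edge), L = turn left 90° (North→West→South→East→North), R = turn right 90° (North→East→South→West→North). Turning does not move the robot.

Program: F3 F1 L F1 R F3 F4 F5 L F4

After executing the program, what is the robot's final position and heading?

Answer: Final position: (x=6, y=10), facing East

Derivation:
Start: (x=1, y=9), facing South
  F3: move forward 1/3 (blocked), now at (x=1, y=10)
  F1: move forward 0/1 (blocked), now at (x=1, y=10)
  L: turn left, now facing East
  F1: move forward 1, now at (x=2, y=10)
  R: turn right, now facing South
  F3: move forward 0/3 (blocked), now at (x=2, y=10)
  F4: move forward 0/4 (blocked), now at (x=2, y=10)
  F5: move forward 0/5 (blocked), now at (x=2, y=10)
  L: turn left, now facing East
  F4: move forward 4, now at (x=6, y=10)
Final: (x=6, y=10), facing East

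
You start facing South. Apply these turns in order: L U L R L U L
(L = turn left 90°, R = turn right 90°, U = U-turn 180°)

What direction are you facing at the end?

Start: South
  L (left (90° counter-clockwise)) -> East
  U (U-turn (180°)) -> West
  L (left (90° counter-clockwise)) -> South
  R (right (90° clockwise)) -> West
  L (left (90° counter-clockwise)) -> South
  U (U-turn (180°)) -> North
  L (left (90° counter-clockwise)) -> West
Final: West

Answer: Final heading: West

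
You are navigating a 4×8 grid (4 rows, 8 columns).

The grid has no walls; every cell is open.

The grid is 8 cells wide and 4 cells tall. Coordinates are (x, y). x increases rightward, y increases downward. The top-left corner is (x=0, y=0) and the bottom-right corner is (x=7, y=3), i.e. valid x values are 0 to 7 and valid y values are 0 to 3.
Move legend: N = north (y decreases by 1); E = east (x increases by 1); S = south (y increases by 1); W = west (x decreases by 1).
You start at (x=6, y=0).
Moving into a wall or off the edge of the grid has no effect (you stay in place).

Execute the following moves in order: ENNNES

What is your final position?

Start: (x=6, y=0)
  E (east): (x=6, y=0) -> (x=7, y=0)
  [×3]N (north): blocked, stay at (x=7, y=0)
  E (east): blocked, stay at (x=7, y=0)
  S (south): (x=7, y=0) -> (x=7, y=1)
Final: (x=7, y=1)

Answer: Final position: (x=7, y=1)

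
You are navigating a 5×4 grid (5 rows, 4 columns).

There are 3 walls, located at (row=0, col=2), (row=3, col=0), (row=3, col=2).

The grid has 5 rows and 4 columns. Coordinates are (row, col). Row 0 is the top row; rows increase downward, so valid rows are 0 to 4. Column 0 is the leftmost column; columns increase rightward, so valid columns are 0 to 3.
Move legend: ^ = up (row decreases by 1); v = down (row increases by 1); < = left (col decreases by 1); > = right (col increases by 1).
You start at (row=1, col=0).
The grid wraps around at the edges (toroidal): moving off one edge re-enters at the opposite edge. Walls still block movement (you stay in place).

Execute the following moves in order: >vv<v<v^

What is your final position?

Answer: Final position: (row=4, col=0)

Derivation:
Start: (row=1, col=0)
  > (right): (row=1, col=0) -> (row=1, col=1)
  v (down): (row=1, col=1) -> (row=2, col=1)
  v (down): (row=2, col=1) -> (row=3, col=1)
  < (left): blocked, stay at (row=3, col=1)
  v (down): (row=3, col=1) -> (row=4, col=1)
  < (left): (row=4, col=1) -> (row=4, col=0)
  v (down): (row=4, col=0) -> (row=0, col=0)
  ^ (up): (row=0, col=0) -> (row=4, col=0)
Final: (row=4, col=0)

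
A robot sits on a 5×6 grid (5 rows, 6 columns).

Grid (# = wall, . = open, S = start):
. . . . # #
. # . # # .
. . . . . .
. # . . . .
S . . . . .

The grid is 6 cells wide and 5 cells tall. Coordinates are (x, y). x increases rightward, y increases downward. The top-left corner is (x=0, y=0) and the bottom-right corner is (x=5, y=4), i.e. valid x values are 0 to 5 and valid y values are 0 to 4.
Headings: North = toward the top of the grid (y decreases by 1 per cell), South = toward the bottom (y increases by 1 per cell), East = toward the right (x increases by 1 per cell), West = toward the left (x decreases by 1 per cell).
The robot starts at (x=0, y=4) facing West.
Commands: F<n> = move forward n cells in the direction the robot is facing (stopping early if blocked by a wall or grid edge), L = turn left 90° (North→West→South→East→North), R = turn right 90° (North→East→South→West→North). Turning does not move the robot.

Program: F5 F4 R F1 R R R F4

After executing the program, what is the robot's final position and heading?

Answer: Final position: (x=0, y=3), facing West

Derivation:
Start: (x=0, y=4), facing West
  F5: move forward 0/5 (blocked), now at (x=0, y=4)
  F4: move forward 0/4 (blocked), now at (x=0, y=4)
  R: turn right, now facing North
  F1: move forward 1, now at (x=0, y=3)
  R: turn right, now facing East
  R: turn right, now facing South
  R: turn right, now facing West
  F4: move forward 0/4 (blocked), now at (x=0, y=3)
Final: (x=0, y=3), facing West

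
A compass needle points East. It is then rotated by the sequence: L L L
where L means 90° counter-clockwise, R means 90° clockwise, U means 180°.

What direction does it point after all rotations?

Start: East
  L (left (90° counter-clockwise)) -> North
  L (left (90° counter-clockwise)) -> West
  L (left (90° counter-clockwise)) -> South
Final: South

Answer: Final heading: South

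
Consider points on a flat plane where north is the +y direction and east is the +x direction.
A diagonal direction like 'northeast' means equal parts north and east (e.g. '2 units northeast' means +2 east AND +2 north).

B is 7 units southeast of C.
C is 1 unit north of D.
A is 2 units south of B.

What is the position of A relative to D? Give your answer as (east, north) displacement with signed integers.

Answer: A is at (east=7, north=-8) relative to D.

Derivation:
Place D at the origin (east=0, north=0).
  C is 1 unit north of D: delta (east=+0, north=+1); C at (east=0, north=1).
  B is 7 units southeast of C: delta (east=+7, north=-7); B at (east=7, north=-6).
  A is 2 units south of B: delta (east=+0, north=-2); A at (east=7, north=-8).
Therefore A relative to D: (east=7, north=-8).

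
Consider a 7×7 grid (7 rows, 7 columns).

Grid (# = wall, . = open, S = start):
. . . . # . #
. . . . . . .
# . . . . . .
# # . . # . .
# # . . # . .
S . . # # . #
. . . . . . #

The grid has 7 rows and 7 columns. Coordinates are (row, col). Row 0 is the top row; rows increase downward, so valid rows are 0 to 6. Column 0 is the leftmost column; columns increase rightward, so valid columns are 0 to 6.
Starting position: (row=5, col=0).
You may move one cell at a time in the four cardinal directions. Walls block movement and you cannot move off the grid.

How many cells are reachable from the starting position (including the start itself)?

BFS flood-fill from (row=5, col=0):
  Distance 0: (row=5, col=0)
  Distance 1: (row=5, col=1), (row=6, col=0)
  Distance 2: (row=5, col=2), (row=6, col=1)
  Distance 3: (row=4, col=2), (row=6, col=2)
  Distance 4: (row=3, col=2), (row=4, col=3), (row=6, col=3)
  Distance 5: (row=2, col=2), (row=3, col=3), (row=6, col=4)
  Distance 6: (row=1, col=2), (row=2, col=1), (row=2, col=3), (row=6, col=5)
  Distance 7: (row=0, col=2), (row=1, col=1), (row=1, col=3), (row=2, col=4), (row=5, col=5)
  Distance 8: (row=0, col=1), (row=0, col=3), (row=1, col=0), (row=1, col=4), (row=2, col=5), (row=4, col=5)
  Distance 9: (row=0, col=0), (row=1, col=5), (row=2, col=6), (row=3, col=5), (row=4, col=6)
  Distance 10: (row=0, col=5), (row=1, col=6), (row=3, col=6)
Total reachable: 36 (grid has 36 open cells total)

Answer: Reachable cells: 36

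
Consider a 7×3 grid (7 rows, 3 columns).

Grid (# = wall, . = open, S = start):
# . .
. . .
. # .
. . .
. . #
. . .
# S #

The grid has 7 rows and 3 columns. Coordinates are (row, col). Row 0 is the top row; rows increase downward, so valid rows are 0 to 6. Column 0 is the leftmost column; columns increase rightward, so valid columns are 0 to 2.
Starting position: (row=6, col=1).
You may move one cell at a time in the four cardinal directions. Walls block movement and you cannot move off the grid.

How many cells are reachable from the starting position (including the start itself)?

Answer: Reachable cells: 16

Derivation:
BFS flood-fill from (row=6, col=1):
  Distance 0: (row=6, col=1)
  Distance 1: (row=5, col=1)
  Distance 2: (row=4, col=1), (row=5, col=0), (row=5, col=2)
  Distance 3: (row=3, col=1), (row=4, col=0)
  Distance 4: (row=3, col=0), (row=3, col=2)
  Distance 5: (row=2, col=0), (row=2, col=2)
  Distance 6: (row=1, col=0), (row=1, col=2)
  Distance 7: (row=0, col=2), (row=1, col=1)
  Distance 8: (row=0, col=1)
Total reachable: 16 (grid has 16 open cells total)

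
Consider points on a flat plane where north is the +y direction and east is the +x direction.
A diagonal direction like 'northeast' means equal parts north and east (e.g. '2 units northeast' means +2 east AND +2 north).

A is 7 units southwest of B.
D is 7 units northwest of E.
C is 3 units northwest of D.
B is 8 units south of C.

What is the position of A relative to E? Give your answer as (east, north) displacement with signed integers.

Answer: A is at (east=-17, north=-5) relative to E.

Derivation:
Place E at the origin (east=0, north=0).
  D is 7 units northwest of E: delta (east=-7, north=+7); D at (east=-7, north=7).
  C is 3 units northwest of D: delta (east=-3, north=+3); C at (east=-10, north=10).
  B is 8 units south of C: delta (east=+0, north=-8); B at (east=-10, north=2).
  A is 7 units southwest of B: delta (east=-7, north=-7); A at (east=-17, north=-5).
Therefore A relative to E: (east=-17, north=-5).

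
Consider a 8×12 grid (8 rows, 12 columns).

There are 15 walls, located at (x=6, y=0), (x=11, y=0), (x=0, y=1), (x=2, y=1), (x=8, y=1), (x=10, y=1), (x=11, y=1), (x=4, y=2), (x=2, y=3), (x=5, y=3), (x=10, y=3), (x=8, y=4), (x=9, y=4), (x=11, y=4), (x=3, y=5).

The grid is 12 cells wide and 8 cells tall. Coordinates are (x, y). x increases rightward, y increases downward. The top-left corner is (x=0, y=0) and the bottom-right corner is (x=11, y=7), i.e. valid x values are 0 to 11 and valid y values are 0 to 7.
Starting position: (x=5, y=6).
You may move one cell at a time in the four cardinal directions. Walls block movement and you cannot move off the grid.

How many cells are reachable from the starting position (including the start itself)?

Answer: Reachable cells: 81

Derivation:
BFS flood-fill from (x=5, y=6):
  Distance 0: (x=5, y=6)
  Distance 1: (x=5, y=5), (x=4, y=6), (x=6, y=6), (x=5, y=7)
  Distance 2: (x=5, y=4), (x=4, y=5), (x=6, y=5), (x=3, y=6), (x=7, y=6), (x=4, y=7), (x=6, y=7)
  Distance 3: (x=4, y=4), (x=6, y=4), (x=7, y=5), (x=2, y=6), (x=8, y=6), (x=3, y=7), (x=7, y=7)
  Distance 4: (x=4, y=3), (x=6, y=3), (x=3, y=4), (x=7, y=4), (x=2, y=5), (x=8, y=5), (x=1, y=6), (x=9, y=6), (x=2, y=7), (x=8, y=7)
  Distance 5: (x=6, y=2), (x=3, y=3), (x=7, y=3), (x=2, y=4), (x=1, y=5), (x=9, y=5), (x=0, y=6), (x=10, y=6), (x=1, y=7), (x=9, y=7)
  Distance 6: (x=6, y=1), (x=3, y=2), (x=5, y=2), (x=7, y=2), (x=8, y=3), (x=1, y=4), (x=0, y=5), (x=10, y=5), (x=11, y=6), (x=0, y=7), (x=10, y=7)
  Distance 7: (x=3, y=1), (x=5, y=1), (x=7, y=1), (x=2, y=2), (x=8, y=2), (x=1, y=3), (x=9, y=3), (x=0, y=4), (x=10, y=4), (x=11, y=5), (x=11, y=7)
  Distance 8: (x=3, y=0), (x=5, y=0), (x=7, y=0), (x=4, y=1), (x=1, y=2), (x=9, y=2), (x=0, y=3)
  Distance 9: (x=2, y=0), (x=4, y=0), (x=8, y=0), (x=1, y=1), (x=9, y=1), (x=0, y=2), (x=10, y=2)
  Distance 10: (x=1, y=0), (x=9, y=0), (x=11, y=2)
  Distance 11: (x=0, y=0), (x=10, y=0), (x=11, y=3)
Total reachable: 81 (grid has 81 open cells total)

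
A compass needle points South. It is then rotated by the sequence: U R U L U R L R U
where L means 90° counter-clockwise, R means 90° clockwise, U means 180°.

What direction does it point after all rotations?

Start: South
  U (U-turn (180°)) -> North
  R (right (90° clockwise)) -> East
  U (U-turn (180°)) -> West
  L (left (90° counter-clockwise)) -> South
  U (U-turn (180°)) -> North
  R (right (90° clockwise)) -> East
  L (left (90° counter-clockwise)) -> North
  R (right (90° clockwise)) -> East
  U (U-turn (180°)) -> West
Final: West

Answer: Final heading: West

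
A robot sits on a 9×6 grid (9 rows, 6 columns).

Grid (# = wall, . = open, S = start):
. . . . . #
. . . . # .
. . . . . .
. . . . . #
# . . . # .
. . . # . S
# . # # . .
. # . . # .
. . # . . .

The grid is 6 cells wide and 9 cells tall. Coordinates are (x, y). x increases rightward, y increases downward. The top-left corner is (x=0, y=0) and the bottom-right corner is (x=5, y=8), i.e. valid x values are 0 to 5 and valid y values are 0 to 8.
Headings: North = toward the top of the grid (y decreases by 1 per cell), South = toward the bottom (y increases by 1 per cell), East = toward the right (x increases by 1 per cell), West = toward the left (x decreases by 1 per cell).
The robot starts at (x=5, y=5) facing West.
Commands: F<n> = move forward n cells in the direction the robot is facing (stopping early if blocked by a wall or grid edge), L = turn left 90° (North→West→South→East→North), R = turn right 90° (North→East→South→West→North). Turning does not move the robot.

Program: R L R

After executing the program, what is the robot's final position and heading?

Answer: Final position: (x=5, y=5), facing North

Derivation:
Start: (x=5, y=5), facing West
  R: turn right, now facing North
  L: turn left, now facing West
  R: turn right, now facing North
Final: (x=5, y=5), facing North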